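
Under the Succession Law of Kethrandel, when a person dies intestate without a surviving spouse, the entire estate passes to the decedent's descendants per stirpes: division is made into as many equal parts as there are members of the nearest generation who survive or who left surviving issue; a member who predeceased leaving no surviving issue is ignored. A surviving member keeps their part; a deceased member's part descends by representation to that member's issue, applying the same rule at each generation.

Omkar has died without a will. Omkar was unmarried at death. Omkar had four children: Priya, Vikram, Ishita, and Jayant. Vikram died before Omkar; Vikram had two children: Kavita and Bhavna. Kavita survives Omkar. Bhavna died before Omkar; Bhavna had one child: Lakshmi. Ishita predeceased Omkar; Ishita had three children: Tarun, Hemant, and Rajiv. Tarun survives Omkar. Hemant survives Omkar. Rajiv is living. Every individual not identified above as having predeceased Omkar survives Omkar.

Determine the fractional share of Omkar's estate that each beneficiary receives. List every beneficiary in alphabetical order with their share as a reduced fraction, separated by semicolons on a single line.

Hemant 1/12; Jayant 1/4; Kavita 1/8; Lakshmi 1/8; Priya 1/4; Rajiv 1/12; Tarun 1/12

There is no surviving spouse, so the entire estate passes to Omkar's descendants per stirpes.
The estate is divided into 4 equal shares of 1/4 among Priya, Vikram, Ishita, Jayant.
Priya is living and takes 1/4.
Vikram predeceased; the 1/4 allotted to Vikram's branch passes to Vikram's issue by representation.
The 1/4 is divided into 2 equal shares of 1/8 among Kavita, Bhavna.
Kavita is living and takes 1/8.
Bhavna predeceased; the 1/8 allotted to Bhavna's branch passes to Bhavna's issue by representation.
Lakshmi is the sole taker at this level and receives the full 1/8.
Ishita predeceased; the 1/4 allotted to Ishita's branch passes to Ishita's issue by representation.
The 1/4 is divided into 3 equal shares of 1/12 among Tarun, Hemant, Rajiv.
Tarun is living and takes 1/12.
Hemant is living and takes 1/12.
Rajiv is living and takes 1/12.
Jayant is living and takes 1/4.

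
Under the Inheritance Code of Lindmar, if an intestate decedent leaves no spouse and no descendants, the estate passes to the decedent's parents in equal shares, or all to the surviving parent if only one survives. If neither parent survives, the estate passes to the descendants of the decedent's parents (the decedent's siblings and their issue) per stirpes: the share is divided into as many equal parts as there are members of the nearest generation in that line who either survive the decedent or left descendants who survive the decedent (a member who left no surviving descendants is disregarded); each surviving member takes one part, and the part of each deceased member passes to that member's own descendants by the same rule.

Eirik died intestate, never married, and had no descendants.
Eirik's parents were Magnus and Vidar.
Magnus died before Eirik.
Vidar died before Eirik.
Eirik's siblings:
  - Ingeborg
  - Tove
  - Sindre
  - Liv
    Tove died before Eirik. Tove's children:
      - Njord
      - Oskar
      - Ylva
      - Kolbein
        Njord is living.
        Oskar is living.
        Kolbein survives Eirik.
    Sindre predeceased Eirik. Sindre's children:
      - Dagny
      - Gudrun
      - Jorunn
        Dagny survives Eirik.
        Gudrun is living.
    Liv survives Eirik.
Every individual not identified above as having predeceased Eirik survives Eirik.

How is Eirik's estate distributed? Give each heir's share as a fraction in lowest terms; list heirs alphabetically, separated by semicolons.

Neither parent survives and there are no descendants, so the estate passes to Eirik's siblings and their issue per stirpes.
The estate is divided into 4 equal shares of 1/4 among Ingeborg, Tove, Sindre, Liv.
Ingeborg is living and takes 1/4.
Tove predeceased; the 1/4 allotted to Tove's branch passes to Tove's issue by representation.
The 1/4 is divided into 4 equal shares of 1/16 among Njord, Oskar, Ylva, Kolbein.
Njord is living and takes 1/16.
Oskar is living and takes 1/16.
Ylva is living and takes 1/16.
Kolbein is living and takes 1/16.
Sindre predeceased; the 1/4 allotted to Sindre's branch passes to Sindre's issue by representation.
The 1/4 is divided into 3 equal shares of 1/12 among Dagny, Gudrun, Jorunn.
Dagny is living and takes 1/12.
Gudrun is living and takes 1/12.
Jorunn is living and takes 1/12.
Liv is living and takes 1/4.

Dagny 1/12; Gudrun 1/12; Ingeborg 1/4; Jorunn 1/12; Kolbein 1/16; Liv 1/4; Njord 1/16; Oskar 1/16; Ylva 1/16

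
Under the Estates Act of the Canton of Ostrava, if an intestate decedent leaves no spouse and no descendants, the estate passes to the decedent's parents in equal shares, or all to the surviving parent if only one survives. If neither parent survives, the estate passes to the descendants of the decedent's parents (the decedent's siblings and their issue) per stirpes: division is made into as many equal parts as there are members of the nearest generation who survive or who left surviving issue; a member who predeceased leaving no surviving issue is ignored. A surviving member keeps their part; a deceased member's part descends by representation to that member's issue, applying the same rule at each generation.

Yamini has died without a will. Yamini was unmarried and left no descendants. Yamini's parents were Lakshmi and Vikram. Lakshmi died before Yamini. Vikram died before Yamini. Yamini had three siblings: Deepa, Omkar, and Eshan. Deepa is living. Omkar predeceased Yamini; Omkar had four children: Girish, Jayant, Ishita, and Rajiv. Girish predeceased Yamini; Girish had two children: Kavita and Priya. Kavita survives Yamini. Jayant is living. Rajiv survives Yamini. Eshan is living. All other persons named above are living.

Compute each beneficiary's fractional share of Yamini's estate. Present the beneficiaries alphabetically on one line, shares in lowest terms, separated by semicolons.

Deepa 1/3; Eshan 1/3; Ishita 1/12; Jayant 1/12; Kavita 1/24; Priya 1/24; Rajiv 1/12

Neither parent survives and there are no descendants, so the estate passes to Yamini's siblings and their issue per stirpes.
The estate is divided into 3 equal shares of 1/3 among Deepa, Omkar, Eshan.
Deepa is living and takes 1/3.
Omkar predeceased; the 1/3 allotted to Omkar's branch passes to Omkar's issue by representation.
The 1/3 is divided into 4 equal shares of 1/12 among Girish, Jayant, Ishita, Rajiv.
Girish predeceased; the 1/12 allotted to Girish's branch passes to Girish's issue by representation.
The 1/12 is divided into 2 equal shares of 1/24 among Kavita, Priya.
Kavita is living and takes 1/24.
Priya is living and takes 1/24.
Jayant is living and takes 1/12.
Ishita is living and takes 1/12.
Rajiv is living and takes 1/12.
Eshan is living and takes 1/3.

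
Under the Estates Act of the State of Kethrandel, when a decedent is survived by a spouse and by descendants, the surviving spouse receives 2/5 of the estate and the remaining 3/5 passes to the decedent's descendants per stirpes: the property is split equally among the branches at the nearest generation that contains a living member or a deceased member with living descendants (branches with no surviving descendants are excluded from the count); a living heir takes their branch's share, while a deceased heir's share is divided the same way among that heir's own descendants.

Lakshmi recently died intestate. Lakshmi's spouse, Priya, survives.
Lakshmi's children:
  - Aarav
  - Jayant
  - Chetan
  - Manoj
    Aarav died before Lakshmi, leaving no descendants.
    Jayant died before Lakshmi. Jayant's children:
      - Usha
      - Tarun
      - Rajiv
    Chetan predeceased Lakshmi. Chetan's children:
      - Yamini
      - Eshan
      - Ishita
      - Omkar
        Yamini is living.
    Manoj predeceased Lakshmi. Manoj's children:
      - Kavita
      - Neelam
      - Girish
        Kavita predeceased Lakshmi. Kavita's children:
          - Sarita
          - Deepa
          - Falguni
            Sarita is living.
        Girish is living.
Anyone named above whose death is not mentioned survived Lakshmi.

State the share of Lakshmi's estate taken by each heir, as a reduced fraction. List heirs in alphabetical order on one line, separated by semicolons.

Deepa 1/45; Eshan 1/20; Falguni 1/45; Girish 1/15; Ishita 1/20; Neelam 1/15; Omkar 1/20; Priya 2/5; Rajiv 1/15; Sarita 1/45; Tarun 1/15; Usha 1/15; Yamini 1/20

Priya, as surviving spouse, takes 2/5.
The remaining 3/5 passes to Lakshmi's descendants per stirpes.
Aarav left no surviving issue, so that branch lapses and is disregarded.
The 3/5 is divided into 3 equal shares of 1/5 among Jayant, Chetan, Manoj.
Jayant predeceased; the 1/5 allotted to Jayant's branch passes to Jayant's issue by representation.
The 1/5 is divided into 3 equal shares of 1/15 among Usha, Tarun, Rajiv.
Usha is living and takes 1/15.
Tarun is living and takes 1/15.
Rajiv is living and takes 1/15.
Chetan predeceased; the 1/5 allotted to Chetan's branch passes to Chetan's issue by representation.
The 1/5 is divided into 4 equal shares of 1/20 among Yamini, Eshan, Ishita, Omkar.
Yamini is living and takes 1/20.
Eshan is living and takes 1/20.
Ishita is living and takes 1/20.
Omkar is living and takes 1/20.
Manoj predeceased; the 1/5 allotted to Manoj's branch passes to Manoj's issue by representation.
The 1/5 is divided into 3 equal shares of 1/15 among Kavita, Neelam, Girish.
Kavita predeceased; the 1/15 allotted to Kavita's branch passes to Kavita's issue by representation.
The 1/15 is divided into 3 equal shares of 1/45 among Sarita, Deepa, Falguni.
Sarita is living and takes 1/45.
Deepa is living and takes 1/45.
Falguni is living and takes 1/45.
Neelam is living and takes 1/15.
Girish is living and takes 1/15.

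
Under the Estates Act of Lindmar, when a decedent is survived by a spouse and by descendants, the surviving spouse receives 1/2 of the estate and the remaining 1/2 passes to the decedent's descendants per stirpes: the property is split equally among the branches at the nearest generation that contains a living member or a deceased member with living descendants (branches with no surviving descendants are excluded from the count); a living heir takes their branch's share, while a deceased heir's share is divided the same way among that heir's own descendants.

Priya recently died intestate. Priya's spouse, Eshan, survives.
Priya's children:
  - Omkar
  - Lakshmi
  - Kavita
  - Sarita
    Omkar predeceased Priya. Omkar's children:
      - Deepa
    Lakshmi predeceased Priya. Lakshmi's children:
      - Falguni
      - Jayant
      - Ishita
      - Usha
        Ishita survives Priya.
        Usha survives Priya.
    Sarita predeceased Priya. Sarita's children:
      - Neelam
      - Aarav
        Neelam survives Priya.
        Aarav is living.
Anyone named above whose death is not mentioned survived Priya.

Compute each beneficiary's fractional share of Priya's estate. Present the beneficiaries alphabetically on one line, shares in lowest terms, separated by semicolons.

Eshan, as surviving spouse, takes 1/2.
The remaining 1/2 passes to Priya's descendants per stirpes.
The 1/2 is divided into 4 equal shares of 1/8 among Omkar, Lakshmi, Kavita, Sarita.
Omkar predeceased; the 1/8 allotted to Omkar's branch passes to Omkar's issue by representation.
Deepa is the sole taker at this level and receives the full 1/8.
Lakshmi predeceased; the 1/8 allotted to Lakshmi's branch passes to Lakshmi's issue by representation.
The 1/8 is divided into 4 equal shares of 1/32 among Falguni, Jayant, Ishita, Usha.
Falguni is living and takes 1/32.
Jayant is living and takes 1/32.
Ishita is living and takes 1/32.
Usha is living and takes 1/32.
Kavita is living and takes 1/8.
Sarita predeceased; the 1/8 allotted to Sarita's branch passes to Sarita's issue by representation.
The 1/8 is divided into 2 equal shares of 1/16 among Neelam, Aarav.
Neelam is living and takes 1/16.
Aarav is living and takes 1/16.

Aarav 1/16; Deepa 1/8; Eshan 1/2; Falguni 1/32; Ishita 1/32; Jayant 1/32; Kavita 1/8; Neelam 1/16; Usha 1/32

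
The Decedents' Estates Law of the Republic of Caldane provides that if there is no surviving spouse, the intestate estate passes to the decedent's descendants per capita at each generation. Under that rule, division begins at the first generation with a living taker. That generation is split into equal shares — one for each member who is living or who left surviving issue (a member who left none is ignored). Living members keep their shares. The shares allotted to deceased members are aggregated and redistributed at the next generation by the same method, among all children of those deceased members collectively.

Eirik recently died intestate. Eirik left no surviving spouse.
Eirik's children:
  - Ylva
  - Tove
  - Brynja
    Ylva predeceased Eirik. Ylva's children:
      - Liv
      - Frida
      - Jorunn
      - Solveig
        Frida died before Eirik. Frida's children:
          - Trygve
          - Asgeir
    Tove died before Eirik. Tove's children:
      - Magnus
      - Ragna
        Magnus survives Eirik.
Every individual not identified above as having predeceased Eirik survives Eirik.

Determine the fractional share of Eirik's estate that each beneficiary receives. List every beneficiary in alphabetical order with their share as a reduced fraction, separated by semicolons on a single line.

Asgeir 1/18; Brynja 1/3; Jorunn 1/9; Liv 1/9; Magnus 1/9; Ragna 1/9; Solveig 1/9; Trygve 1/18

There is no surviving spouse, so the entire estate passes to Eirik's descendants per capita at each generation.
At generation 1 (Ylva, Tove, Brynja) there are 3 shares of (1)/3 = 1/3 each.
Living: Brynja — each takes 1/3.
Deceased: Ylva and Tove. Their combined 2/3 is pooled and carried to generation 2.
At generation 2 (Liv, Frida, Jorunn, Solveig, Magnus, Ragna) there are 6 shares of (2/3)/6 = 1/9 each.
Living: Liv, Jorunn, Solveig, Magnus, and Ragna — each takes 1/9.
Deceased: Frida. That 1/9 share is carried to generation 3.
At generation 3 (Trygve, Asgeir) there are 2 shares of (1/9)/2 = 1/18 each.
Living: Trygve and Asgeir — each takes 1/18.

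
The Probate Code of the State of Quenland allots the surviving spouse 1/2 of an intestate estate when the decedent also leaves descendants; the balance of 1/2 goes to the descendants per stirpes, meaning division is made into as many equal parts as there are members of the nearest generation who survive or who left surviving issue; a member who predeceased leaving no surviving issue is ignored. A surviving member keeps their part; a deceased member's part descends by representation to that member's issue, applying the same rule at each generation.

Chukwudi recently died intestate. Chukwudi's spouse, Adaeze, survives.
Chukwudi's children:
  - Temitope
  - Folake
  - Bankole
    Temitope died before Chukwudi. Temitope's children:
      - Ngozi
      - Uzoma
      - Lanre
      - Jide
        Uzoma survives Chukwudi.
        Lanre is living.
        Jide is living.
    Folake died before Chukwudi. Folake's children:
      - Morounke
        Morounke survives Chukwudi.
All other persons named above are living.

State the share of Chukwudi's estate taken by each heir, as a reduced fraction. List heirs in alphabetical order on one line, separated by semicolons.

Adaeze, as surviving spouse, takes 1/2.
The remaining 1/2 passes to Chukwudi's descendants per stirpes.
The 1/2 is divided into 3 equal shares of 1/6 among Temitope, Folake, Bankole.
Temitope predeceased; the 1/6 allotted to Temitope's branch passes to Temitope's issue by representation.
The 1/6 is divided into 4 equal shares of 1/24 among Ngozi, Uzoma, Lanre, Jide.
Ngozi is living and takes 1/24.
Uzoma is living and takes 1/24.
Lanre is living and takes 1/24.
Jide is living and takes 1/24.
Folake predeceased; the 1/6 allotted to Folake's branch passes to Folake's issue by representation.
Morounke is the sole taker at this level and receives the full 1/6.
Bankole is living and takes 1/6.

Adaeze 1/2; Bankole 1/6; Jide 1/24; Lanre 1/24; Morounke 1/6; Ngozi 1/24; Uzoma 1/24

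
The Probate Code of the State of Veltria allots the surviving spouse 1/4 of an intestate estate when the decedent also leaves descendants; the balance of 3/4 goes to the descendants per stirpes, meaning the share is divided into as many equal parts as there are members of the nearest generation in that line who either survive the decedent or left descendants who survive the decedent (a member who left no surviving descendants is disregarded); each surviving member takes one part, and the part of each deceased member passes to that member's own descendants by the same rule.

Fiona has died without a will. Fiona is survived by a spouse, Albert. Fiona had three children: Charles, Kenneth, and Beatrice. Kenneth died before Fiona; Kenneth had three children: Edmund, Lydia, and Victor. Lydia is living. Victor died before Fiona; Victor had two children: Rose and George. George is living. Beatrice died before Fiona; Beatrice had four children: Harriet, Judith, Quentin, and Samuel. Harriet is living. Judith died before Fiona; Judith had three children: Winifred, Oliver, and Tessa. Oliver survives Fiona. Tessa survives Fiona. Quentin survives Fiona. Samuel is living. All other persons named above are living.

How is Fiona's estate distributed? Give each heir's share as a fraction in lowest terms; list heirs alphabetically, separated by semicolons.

Albert, as surviving spouse, takes 1/4.
The remaining 3/4 passes to Fiona's descendants per stirpes.
The 3/4 is divided into 3 equal shares of 1/4 among Charles, Kenneth, Beatrice.
Charles is living and takes 1/4.
Kenneth predeceased; the 1/4 allotted to Kenneth's branch passes to Kenneth's issue by representation.
The 1/4 is divided into 3 equal shares of 1/12 among Edmund, Lydia, Victor.
Edmund is living and takes 1/12.
Lydia is living and takes 1/12.
Victor predeceased; the 1/12 allotted to Victor's branch passes to Victor's issue by representation.
The 1/12 is divided into 2 equal shares of 1/24 among Rose, George.
Rose is living and takes 1/24.
George is living and takes 1/24.
Beatrice predeceased; the 1/4 allotted to Beatrice's branch passes to Beatrice's issue by representation.
The 1/4 is divided into 4 equal shares of 1/16 among Harriet, Judith, Quentin, Samuel.
Harriet is living and takes 1/16.
Judith predeceased; the 1/16 allotted to Judith's branch passes to Judith's issue by representation.
The 1/16 is divided into 3 equal shares of 1/48 among Winifred, Oliver, Tessa.
Winifred is living and takes 1/48.
Oliver is living and takes 1/48.
Tessa is living and takes 1/48.
Quentin is living and takes 1/16.
Samuel is living and takes 1/16.

Albert 1/4; Charles 1/4; Edmund 1/12; George 1/24; Harriet 1/16; Lydia 1/12; Oliver 1/48; Quentin 1/16; Rose 1/24; Samuel 1/16; Tessa 1/48; Winifred 1/48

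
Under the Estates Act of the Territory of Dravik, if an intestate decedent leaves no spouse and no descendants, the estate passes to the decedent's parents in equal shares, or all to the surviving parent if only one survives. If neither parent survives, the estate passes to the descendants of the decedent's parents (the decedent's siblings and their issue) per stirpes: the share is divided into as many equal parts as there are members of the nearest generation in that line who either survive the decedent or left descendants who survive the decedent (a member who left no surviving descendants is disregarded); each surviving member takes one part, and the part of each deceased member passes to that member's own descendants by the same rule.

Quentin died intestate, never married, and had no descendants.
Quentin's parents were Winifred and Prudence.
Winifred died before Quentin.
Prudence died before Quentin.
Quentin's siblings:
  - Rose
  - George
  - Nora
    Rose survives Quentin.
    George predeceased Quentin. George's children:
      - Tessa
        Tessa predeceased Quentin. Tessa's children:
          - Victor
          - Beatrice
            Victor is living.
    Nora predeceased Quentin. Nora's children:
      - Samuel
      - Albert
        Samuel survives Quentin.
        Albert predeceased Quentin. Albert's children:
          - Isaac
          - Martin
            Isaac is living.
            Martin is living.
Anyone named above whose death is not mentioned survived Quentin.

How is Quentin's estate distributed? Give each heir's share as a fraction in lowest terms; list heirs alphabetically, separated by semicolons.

Beatrice 1/6; Isaac 1/12; Martin 1/12; Rose 1/3; Samuel 1/6; Victor 1/6

Neither parent survives and there are no descendants, so the estate passes to Quentin's siblings and their issue per stirpes.
The estate is divided into 3 equal shares of 1/3 among Rose, George, Nora.
Rose is living and takes 1/3.
George predeceased; the 1/3 allotted to George's branch passes to George's issue by representation.
Tessa's line is the sole branch at this level, so the full 1/3 passes to Tessa's issue by representation.
The 1/3 is divided into 2 equal shares of 1/6 among Victor, Beatrice.
Victor is living and takes 1/6.
Beatrice is living and takes 1/6.
Nora predeceased; the 1/3 allotted to Nora's branch passes to Nora's issue by representation.
The 1/3 is divided into 2 equal shares of 1/6 among Samuel, Albert.
Samuel is living and takes 1/6.
Albert predeceased; the 1/6 allotted to Albert's branch passes to Albert's issue by representation.
The 1/6 is divided into 2 equal shares of 1/12 among Isaac, Martin.
Isaac is living and takes 1/12.
Martin is living and takes 1/12.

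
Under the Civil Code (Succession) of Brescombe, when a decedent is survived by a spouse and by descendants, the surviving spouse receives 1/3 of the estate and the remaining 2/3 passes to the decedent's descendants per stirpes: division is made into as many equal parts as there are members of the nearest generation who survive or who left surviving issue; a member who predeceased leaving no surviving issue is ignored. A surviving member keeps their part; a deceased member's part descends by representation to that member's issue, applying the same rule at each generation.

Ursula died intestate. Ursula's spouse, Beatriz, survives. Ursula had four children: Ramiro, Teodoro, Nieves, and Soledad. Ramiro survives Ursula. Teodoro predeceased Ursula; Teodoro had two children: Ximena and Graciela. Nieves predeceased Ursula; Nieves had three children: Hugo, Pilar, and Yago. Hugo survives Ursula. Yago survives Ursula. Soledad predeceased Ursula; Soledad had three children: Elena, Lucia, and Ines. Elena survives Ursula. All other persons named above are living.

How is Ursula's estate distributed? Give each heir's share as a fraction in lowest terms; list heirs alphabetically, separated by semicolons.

Beatriz 1/3; Elena 1/18; Graciela 1/12; Hugo 1/18; Ines 1/18; Lucia 1/18; Pilar 1/18; Ramiro 1/6; Ximena 1/12; Yago 1/18

Beatriz, as surviving spouse, takes 1/3.
The remaining 2/3 passes to Ursula's descendants per stirpes.
The 2/3 is divided into 4 equal shares of 1/6 among Ramiro, Teodoro, Nieves, Soledad.
Ramiro is living and takes 1/6.
Teodoro predeceased; the 1/6 allotted to Teodoro's branch passes to Teodoro's issue by representation.
The 1/6 is divided into 2 equal shares of 1/12 among Ximena, Graciela.
Ximena is living and takes 1/12.
Graciela is living and takes 1/12.
Nieves predeceased; the 1/6 allotted to Nieves's branch passes to Nieves's issue by representation.
The 1/6 is divided into 3 equal shares of 1/18 among Hugo, Pilar, Yago.
Hugo is living and takes 1/18.
Pilar is living and takes 1/18.
Yago is living and takes 1/18.
Soledad predeceased; the 1/6 allotted to Soledad's branch passes to Soledad's issue by representation.
The 1/6 is divided into 3 equal shares of 1/18 among Elena, Lucia, Ines.
Elena is living and takes 1/18.
Lucia is living and takes 1/18.
Ines is living and takes 1/18.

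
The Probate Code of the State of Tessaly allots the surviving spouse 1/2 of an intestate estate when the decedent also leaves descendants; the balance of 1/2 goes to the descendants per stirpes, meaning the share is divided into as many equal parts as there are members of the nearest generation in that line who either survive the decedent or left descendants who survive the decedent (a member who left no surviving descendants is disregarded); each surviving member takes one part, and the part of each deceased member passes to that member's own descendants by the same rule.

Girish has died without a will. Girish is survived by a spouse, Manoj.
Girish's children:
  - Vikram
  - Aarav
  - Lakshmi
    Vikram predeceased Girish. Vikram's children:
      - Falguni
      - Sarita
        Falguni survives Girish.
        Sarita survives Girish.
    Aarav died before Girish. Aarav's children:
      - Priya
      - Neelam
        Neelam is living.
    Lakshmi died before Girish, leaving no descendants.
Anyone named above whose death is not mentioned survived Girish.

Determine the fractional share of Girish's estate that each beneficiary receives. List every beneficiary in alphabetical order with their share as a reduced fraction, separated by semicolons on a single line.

Falguni 1/8; Manoj 1/2; Neelam 1/8; Priya 1/8; Sarita 1/8

Manoj, as surviving spouse, takes 1/2.
The remaining 1/2 passes to Girish's descendants per stirpes.
Lakshmi left no surviving issue, so that branch lapses and is disregarded.
The 1/2 is divided into 2 equal shares of 1/4 among Vikram, Aarav.
Vikram predeceased; the 1/4 allotted to Vikram's branch passes to Vikram's issue by representation.
The 1/4 is divided into 2 equal shares of 1/8 among Falguni, Sarita.
Falguni is living and takes 1/8.
Sarita is living and takes 1/8.
Aarav predeceased; the 1/4 allotted to Aarav's branch passes to Aarav's issue by representation.
The 1/4 is divided into 2 equal shares of 1/8 among Priya, Neelam.
Priya is living and takes 1/8.
Neelam is living and takes 1/8.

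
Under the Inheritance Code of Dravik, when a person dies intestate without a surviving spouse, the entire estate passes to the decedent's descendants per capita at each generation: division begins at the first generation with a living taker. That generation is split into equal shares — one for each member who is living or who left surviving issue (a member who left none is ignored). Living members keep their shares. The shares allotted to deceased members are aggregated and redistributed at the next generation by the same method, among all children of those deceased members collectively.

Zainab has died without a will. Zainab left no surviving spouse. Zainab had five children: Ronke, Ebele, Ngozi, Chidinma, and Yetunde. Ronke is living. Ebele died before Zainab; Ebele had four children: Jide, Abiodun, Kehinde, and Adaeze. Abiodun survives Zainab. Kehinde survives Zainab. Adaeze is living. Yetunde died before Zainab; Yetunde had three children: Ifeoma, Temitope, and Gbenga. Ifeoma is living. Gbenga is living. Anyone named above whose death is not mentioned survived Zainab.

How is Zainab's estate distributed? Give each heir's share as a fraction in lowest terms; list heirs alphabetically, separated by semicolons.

Abiodun 2/35; Adaeze 2/35; Chidinma 1/5; Gbenga 2/35; Ifeoma 2/35; Jide 2/35; Kehinde 2/35; Ngozi 1/5; Ronke 1/5; Temitope 2/35

There is no surviving spouse, so the entire estate passes to Zainab's descendants per capita at each generation.
At generation 1 (Ronke, Ebele, Ngozi, Chidinma, Yetunde) there are 5 shares of (1)/5 = 1/5 each.
Living: Ronke, Ngozi, and Chidinma — each takes 1/5.
Deceased: Ebele and Yetunde. Their combined 2/5 is pooled and carried to generation 2.
At generation 2 (Jide, Abiodun, Kehinde, Adaeze, Ifeoma, Temitope, Gbenga) there are 7 shares of (2/5)/7 = 2/35 each.
Living: Jide, Abiodun, Kehinde, Adaeze, Ifeoma, Temitope, and Gbenga — each takes 2/35.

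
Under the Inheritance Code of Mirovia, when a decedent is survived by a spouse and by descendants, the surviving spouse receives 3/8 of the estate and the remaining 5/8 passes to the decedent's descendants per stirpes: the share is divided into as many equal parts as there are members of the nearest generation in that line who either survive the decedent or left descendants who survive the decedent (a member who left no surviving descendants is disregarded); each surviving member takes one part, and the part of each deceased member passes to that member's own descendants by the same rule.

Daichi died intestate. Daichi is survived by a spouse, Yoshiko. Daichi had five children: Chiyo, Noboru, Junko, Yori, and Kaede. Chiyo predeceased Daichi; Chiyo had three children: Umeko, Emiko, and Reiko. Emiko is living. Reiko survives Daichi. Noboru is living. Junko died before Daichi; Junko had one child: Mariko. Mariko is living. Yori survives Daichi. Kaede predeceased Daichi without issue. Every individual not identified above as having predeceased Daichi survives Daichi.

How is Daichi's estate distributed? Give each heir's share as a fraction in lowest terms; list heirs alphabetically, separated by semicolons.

Yoshiko, as surviving spouse, takes 3/8.
The remaining 5/8 passes to Daichi's descendants per stirpes.
Kaede left no surviving issue, so that branch lapses and is disregarded.
The 5/8 is divided into 4 equal shares of 5/32 among Chiyo, Noboru, Junko, Yori.
Chiyo predeceased; the 5/32 allotted to Chiyo's branch passes to Chiyo's issue by representation.
The 5/32 is divided into 3 equal shares of 5/96 among Umeko, Emiko, Reiko.
Umeko is living and takes 5/96.
Emiko is living and takes 5/96.
Reiko is living and takes 5/96.
Noboru is living and takes 5/32.
Junko predeceased; the 5/32 allotted to Junko's branch passes to Junko's issue by representation.
Mariko is the sole taker at this level and receives the full 5/32.
Yori is living and takes 5/32.

Emiko 5/96; Mariko 5/32; Noboru 5/32; Reiko 5/96; Umeko 5/96; Yori 5/32; Yoshiko 3/8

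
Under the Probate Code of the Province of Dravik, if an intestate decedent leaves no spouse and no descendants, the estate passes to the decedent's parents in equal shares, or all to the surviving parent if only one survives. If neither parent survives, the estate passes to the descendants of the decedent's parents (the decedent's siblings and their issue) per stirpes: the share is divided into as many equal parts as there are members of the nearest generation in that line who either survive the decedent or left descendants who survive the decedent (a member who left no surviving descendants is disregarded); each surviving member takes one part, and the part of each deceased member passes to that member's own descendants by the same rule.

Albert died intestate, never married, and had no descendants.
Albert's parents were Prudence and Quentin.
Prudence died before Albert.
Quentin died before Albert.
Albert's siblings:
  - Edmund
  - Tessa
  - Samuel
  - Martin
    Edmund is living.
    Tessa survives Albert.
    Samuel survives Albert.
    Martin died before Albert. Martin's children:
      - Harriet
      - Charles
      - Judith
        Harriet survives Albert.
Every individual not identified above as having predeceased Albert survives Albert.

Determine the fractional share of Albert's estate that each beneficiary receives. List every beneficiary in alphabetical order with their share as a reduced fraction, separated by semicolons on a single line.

Charles 1/12; Edmund 1/4; Harriet 1/12; Judith 1/12; Samuel 1/4; Tessa 1/4

Neither parent survives and there are no descendants, so the estate passes to Albert's siblings and their issue per stirpes.
The estate is divided into 4 equal shares of 1/4 among Edmund, Tessa, Samuel, Martin.
Edmund is living and takes 1/4.
Tessa is living and takes 1/4.
Samuel is living and takes 1/4.
Martin predeceased; the 1/4 allotted to Martin's branch passes to Martin's issue by representation.
The 1/4 is divided into 3 equal shares of 1/12 among Harriet, Charles, Judith.
Harriet is living and takes 1/12.
Charles is living and takes 1/12.
Judith is living and takes 1/12.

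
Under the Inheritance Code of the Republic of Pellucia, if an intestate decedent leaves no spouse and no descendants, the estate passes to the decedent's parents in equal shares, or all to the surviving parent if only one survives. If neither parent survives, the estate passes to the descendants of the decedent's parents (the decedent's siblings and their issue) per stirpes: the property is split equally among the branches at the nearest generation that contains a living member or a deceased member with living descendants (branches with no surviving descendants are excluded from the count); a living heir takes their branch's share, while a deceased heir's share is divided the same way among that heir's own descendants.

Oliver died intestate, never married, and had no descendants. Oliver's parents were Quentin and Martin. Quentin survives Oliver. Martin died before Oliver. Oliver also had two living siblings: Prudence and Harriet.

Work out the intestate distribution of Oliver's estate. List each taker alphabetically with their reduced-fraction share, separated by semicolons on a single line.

Only one parent, Quentin, survives, so Quentin takes the entire estate. The siblings take nothing because a surviving parent has priority.

Quentin 1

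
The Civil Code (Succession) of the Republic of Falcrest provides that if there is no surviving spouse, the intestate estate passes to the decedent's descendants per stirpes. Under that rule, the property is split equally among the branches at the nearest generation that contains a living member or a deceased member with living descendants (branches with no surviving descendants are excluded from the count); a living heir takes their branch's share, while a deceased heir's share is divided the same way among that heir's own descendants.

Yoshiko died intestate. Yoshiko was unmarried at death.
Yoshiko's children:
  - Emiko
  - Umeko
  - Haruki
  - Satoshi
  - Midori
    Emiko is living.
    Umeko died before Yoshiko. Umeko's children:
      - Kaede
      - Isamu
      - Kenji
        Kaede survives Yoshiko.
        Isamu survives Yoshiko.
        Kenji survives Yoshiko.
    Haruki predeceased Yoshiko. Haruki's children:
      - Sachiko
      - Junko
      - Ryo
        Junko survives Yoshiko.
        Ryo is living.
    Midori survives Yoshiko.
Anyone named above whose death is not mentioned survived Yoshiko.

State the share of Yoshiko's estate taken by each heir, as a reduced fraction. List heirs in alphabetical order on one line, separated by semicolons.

There is no surviving spouse, so the entire estate passes to Yoshiko's descendants per stirpes.
The estate is divided into 5 equal shares of 1/5 among Emiko, Umeko, Haruki, Satoshi, Midori.
Emiko is living and takes 1/5.
Umeko predeceased; the 1/5 allotted to Umeko's branch passes to Umeko's issue by representation.
The 1/5 is divided into 3 equal shares of 1/15 among Kaede, Isamu, Kenji.
Kaede is living and takes 1/15.
Isamu is living and takes 1/15.
Kenji is living and takes 1/15.
Haruki predeceased; the 1/5 allotted to Haruki's branch passes to Haruki's issue by representation.
The 1/5 is divided into 3 equal shares of 1/15 among Sachiko, Junko, Ryo.
Sachiko is living and takes 1/15.
Junko is living and takes 1/15.
Ryo is living and takes 1/15.
Satoshi is living and takes 1/5.
Midori is living and takes 1/5.

Emiko 1/5; Isamu 1/15; Junko 1/15; Kaede 1/15; Kenji 1/15; Midori 1/5; Ryo 1/15; Sachiko 1/15; Satoshi 1/5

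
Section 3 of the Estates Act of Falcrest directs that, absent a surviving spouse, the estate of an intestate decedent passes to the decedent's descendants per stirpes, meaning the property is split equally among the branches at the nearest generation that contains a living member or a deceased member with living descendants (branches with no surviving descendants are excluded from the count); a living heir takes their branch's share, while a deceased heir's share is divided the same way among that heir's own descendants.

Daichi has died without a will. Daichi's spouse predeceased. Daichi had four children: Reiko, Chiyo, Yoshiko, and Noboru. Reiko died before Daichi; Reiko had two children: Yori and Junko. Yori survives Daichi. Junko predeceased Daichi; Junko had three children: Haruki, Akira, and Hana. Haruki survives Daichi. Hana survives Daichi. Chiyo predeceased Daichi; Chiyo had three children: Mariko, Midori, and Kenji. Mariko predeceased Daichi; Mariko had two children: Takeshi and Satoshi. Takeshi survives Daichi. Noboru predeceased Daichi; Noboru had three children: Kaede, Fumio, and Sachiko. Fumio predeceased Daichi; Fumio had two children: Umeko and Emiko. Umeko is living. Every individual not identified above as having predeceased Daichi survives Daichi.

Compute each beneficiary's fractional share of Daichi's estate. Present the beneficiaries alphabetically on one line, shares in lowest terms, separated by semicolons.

Akira 1/24; Emiko 1/24; Hana 1/24; Haruki 1/24; Kaede 1/12; Kenji 1/12; Midori 1/12; Sachiko 1/12; Satoshi 1/24; Takeshi 1/24; Umeko 1/24; Yori 1/8; Yoshiko 1/4

There is no surviving spouse, so the entire estate passes to Daichi's descendants per stirpes.
The estate is divided into 4 equal shares of 1/4 among Reiko, Chiyo, Yoshiko, Noboru.
Reiko predeceased; the 1/4 allotted to Reiko's branch passes to Reiko's issue by representation.
The 1/4 is divided into 2 equal shares of 1/8 among Yori, Junko.
Yori is living and takes 1/8.
Junko predeceased; the 1/8 allotted to Junko's branch passes to Junko's issue by representation.
The 1/8 is divided into 3 equal shares of 1/24 among Haruki, Akira, Hana.
Haruki is living and takes 1/24.
Akira is living and takes 1/24.
Hana is living and takes 1/24.
Chiyo predeceased; the 1/4 allotted to Chiyo's branch passes to Chiyo's issue by representation.
The 1/4 is divided into 3 equal shares of 1/12 among Mariko, Midori, Kenji.
Mariko predeceased; the 1/12 allotted to Mariko's branch passes to Mariko's issue by representation.
The 1/12 is divided into 2 equal shares of 1/24 among Takeshi, Satoshi.
Takeshi is living and takes 1/24.
Satoshi is living and takes 1/24.
Midori is living and takes 1/12.
Kenji is living and takes 1/12.
Yoshiko is living and takes 1/4.
Noboru predeceased; the 1/4 allotted to Noboru's branch passes to Noboru's issue by representation.
The 1/4 is divided into 3 equal shares of 1/12 among Kaede, Fumio, Sachiko.
Kaede is living and takes 1/12.
Fumio predeceased; the 1/12 allotted to Fumio's branch passes to Fumio's issue by representation.
The 1/12 is divided into 2 equal shares of 1/24 among Umeko, Emiko.
Umeko is living and takes 1/24.
Emiko is living and takes 1/24.
Sachiko is living and takes 1/12.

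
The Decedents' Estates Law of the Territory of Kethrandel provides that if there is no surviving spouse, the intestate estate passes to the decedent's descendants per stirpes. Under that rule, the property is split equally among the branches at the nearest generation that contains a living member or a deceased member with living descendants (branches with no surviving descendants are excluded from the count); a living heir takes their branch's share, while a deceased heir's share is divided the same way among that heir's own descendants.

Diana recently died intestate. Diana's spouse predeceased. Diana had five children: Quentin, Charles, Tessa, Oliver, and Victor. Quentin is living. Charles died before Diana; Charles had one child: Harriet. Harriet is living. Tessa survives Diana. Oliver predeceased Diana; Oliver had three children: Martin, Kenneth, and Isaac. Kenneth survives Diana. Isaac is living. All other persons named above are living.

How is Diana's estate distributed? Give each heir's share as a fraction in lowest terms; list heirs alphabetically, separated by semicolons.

There is no surviving spouse, so the entire estate passes to Diana's descendants per stirpes.
The estate is divided into 5 equal shares of 1/5 among Quentin, Charles, Tessa, Oliver, Victor.
Quentin is living and takes 1/5.
Charles predeceased; the 1/5 allotted to Charles's branch passes to Charles's issue by representation.
Harriet is the sole taker at this level and receives the full 1/5.
Tessa is living and takes 1/5.
Oliver predeceased; the 1/5 allotted to Oliver's branch passes to Oliver's issue by representation.
The 1/5 is divided into 3 equal shares of 1/15 among Martin, Kenneth, Isaac.
Martin is living and takes 1/15.
Kenneth is living and takes 1/15.
Isaac is living and takes 1/15.
Victor is living and takes 1/5.

Harriet 1/5; Isaac 1/15; Kenneth 1/15; Martin 1/15; Quentin 1/5; Tessa 1/5; Victor 1/5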